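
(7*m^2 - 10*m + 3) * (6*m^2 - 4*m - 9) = 42*m^4 - 88*m^3 - 5*m^2 + 78*m - 27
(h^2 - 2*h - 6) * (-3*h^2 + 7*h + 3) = -3*h^4 + 13*h^3 + 7*h^2 - 48*h - 18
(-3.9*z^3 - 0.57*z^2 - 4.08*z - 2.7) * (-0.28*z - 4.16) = 1.092*z^4 + 16.3836*z^3 + 3.5136*z^2 + 17.7288*z + 11.232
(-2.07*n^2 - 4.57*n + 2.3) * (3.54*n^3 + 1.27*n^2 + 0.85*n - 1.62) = -7.3278*n^5 - 18.8067*n^4 + 0.578599999999999*n^3 + 2.3899*n^2 + 9.3584*n - 3.726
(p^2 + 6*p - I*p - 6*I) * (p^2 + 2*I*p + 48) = p^4 + 6*p^3 + I*p^3 + 50*p^2 + 6*I*p^2 + 300*p - 48*I*p - 288*I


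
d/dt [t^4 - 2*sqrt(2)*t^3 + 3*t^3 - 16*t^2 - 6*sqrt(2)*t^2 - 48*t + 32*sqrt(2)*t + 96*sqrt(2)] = 4*t^3 - 6*sqrt(2)*t^2 + 9*t^2 - 32*t - 12*sqrt(2)*t - 48 + 32*sqrt(2)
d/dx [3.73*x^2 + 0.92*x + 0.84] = 7.46*x + 0.92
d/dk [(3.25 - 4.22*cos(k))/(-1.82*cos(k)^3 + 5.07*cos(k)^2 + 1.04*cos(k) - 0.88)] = (15.3608*cos(k)^3 - 39.1404*cos(k)^2 + 32.955*cos(k) - 0.3336)*sin(k)/(3.3124*cos(k)^6 - 18.4548*cos(k)^5 + 21.9193*cos(k)^4 + 13.7488*cos(k)^3 - 7.8416*cos(k)^2 - 1.8304*cos(k) + 0.7744)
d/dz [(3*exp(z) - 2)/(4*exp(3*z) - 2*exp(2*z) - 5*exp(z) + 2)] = ((3*exp(z) - 2)*(-12*exp(2*z) + 4*exp(z) + 5) + 12*exp(3*z) - 6*exp(2*z) - 15*exp(z) + 6)*exp(z)/(4*exp(3*z) - 2*exp(2*z) - 5*exp(z) + 2)^2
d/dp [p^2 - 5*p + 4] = 2*p - 5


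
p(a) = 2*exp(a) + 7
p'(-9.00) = 0.00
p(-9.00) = 7.00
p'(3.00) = 40.17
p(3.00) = 47.17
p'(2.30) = 19.95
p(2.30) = 26.95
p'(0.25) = 2.57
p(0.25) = 9.57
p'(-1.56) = 0.42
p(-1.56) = 7.42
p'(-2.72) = 0.13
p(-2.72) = 7.13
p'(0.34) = 2.81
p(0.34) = 9.81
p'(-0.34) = 1.42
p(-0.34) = 8.42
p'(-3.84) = 0.04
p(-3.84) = 7.04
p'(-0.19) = 1.65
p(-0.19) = 8.65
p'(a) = 2*exp(a)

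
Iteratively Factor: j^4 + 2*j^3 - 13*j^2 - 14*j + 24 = (j + 2)*(j^3 - 13*j + 12) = (j - 3)*(j + 2)*(j^2 + 3*j - 4) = (j - 3)*(j - 1)*(j + 2)*(j + 4)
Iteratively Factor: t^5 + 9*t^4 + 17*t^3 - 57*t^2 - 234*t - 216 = (t + 3)*(t^4 + 6*t^3 - t^2 - 54*t - 72) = (t + 3)^2*(t^3 + 3*t^2 - 10*t - 24) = (t - 3)*(t + 3)^2*(t^2 + 6*t + 8) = (t - 3)*(t + 2)*(t + 3)^2*(t + 4)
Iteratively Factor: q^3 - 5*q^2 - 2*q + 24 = (q - 4)*(q^2 - q - 6) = (q - 4)*(q - 3)*(q + 2)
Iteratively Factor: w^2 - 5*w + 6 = (w - 2)*(w - 3)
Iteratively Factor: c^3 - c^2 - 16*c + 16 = (c + 4)*(c^2 - 5*c + 4) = (c - 1)*(c + 4)*(c - 4)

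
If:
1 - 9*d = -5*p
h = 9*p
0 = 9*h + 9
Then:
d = 4/81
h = -1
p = -1/9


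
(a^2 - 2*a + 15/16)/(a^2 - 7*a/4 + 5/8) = (4*a - 3)/(2*(2*a - 1))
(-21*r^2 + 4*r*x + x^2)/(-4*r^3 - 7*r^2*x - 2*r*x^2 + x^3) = (21*r^2 - 4*r*x - x^2)/(4*r^3 + 7*r^2*x + 2*r*x^2 - x^3)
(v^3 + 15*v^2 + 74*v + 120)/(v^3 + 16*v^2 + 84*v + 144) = (v + 5)/(v + 6)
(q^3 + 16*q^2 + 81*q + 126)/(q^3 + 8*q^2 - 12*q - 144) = (q^2 + 10*q + 21)/(q^2 + 2*q - 24)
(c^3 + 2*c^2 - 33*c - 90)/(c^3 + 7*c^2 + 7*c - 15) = (c - 6)/(c - 1)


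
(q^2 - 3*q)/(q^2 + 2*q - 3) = q*(q - 3)/(q^2 + 2*q - 3)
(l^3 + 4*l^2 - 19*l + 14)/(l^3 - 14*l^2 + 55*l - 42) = (l^2 + 5*l - 14)/(l^2 - 13*l + 42)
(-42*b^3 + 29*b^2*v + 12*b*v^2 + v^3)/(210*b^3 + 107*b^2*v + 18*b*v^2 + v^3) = (-b + v)/(5*b + v)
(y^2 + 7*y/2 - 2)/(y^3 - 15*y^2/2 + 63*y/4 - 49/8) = 4*(y + 4)/(4*y^2 - 28*y + 49)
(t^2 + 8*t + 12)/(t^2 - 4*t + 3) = (t^2 + 8*t + 12)/(t^2 - 4*t + 3)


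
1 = 1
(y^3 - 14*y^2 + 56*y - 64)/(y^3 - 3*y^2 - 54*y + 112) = (y - 4)/(y + 7)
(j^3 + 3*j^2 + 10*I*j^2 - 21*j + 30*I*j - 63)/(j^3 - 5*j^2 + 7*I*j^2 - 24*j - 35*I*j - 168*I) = (j + 3*I)/(j - 8)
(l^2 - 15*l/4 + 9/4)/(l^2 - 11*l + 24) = (l - 3/4)/(l - 8)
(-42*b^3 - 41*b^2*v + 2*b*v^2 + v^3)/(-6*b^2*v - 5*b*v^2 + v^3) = (7*b + v)/v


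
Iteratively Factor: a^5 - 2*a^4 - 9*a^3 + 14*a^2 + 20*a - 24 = (a + 2)*(a^4 - 4*a^3 - a^2 + 16*a - 12) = (a - 1)*(a + 2)*(a^3 - 3*a^2 - 4*a + 12) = (a - 3)*(a - 1)*(a + 2)*(a^2 - 4) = (a - 3)*(a - 2)*(a - 1)*(a + 2)*(a + 2)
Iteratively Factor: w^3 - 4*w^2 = (w - 4)*(w^2) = w*(w - 4)*(w)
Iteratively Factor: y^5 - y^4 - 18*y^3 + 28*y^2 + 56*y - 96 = (y + 4)*(y^4 - 5*y^3 + 2*y^2 + 20*y - 24) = (y - 3)*(y + 4)*(y^3 - 2*y^2 - 4*y + 8) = (y - 3)*(y - 2)*(y + 4)*(y^2 - 4) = (y - 3)*(y - 2)^2*(y + 4)*(y + 2)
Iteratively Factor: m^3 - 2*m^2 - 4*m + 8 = (m + 2)*(m^2 - 4*m + 4) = (m - 2)*(m + 2)*(m - 2)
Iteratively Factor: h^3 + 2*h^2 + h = (h + 1)*(h^2 + h) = h*(h + 1)*(h + 1)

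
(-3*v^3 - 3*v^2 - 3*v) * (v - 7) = -3*v^4 + 18*v^3 + 18*v^2 + 21*v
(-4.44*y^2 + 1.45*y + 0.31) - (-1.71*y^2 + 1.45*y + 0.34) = -2.73*y^2 - 0.03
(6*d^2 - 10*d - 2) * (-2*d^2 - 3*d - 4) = -12*d^4 + 2*d^3 + 10*d^2 + 46*d + 8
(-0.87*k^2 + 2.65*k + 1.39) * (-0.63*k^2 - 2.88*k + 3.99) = 0.5481*k^4 + 0.8361*k^3 - 11.979*k^2 + 6.5703*k + 5.5461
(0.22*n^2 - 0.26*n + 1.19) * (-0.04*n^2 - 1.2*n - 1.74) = -0.0088*n^4 - 0.2536*n^3 - 0.1184*n^2 - 0.9756*n - 2.0706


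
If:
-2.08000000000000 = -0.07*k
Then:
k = 29.71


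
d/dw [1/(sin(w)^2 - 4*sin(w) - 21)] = 2*(2 - sin(w))*cos(w)/((sin(w) - 7)^2*(sin(w) + 3)^2)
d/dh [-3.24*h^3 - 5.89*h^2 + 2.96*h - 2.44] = -9.72*h^2 - 11.78*h + 2.96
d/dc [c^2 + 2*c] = 2*c + 2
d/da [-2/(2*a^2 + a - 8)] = 2*(4*a + 1)/(2*a^2 + a - 8)^2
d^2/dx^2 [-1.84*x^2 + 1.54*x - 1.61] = -3.68000000000000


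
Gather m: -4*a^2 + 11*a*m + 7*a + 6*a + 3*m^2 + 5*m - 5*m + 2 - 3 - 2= -4*a^2 + 11*a*m + 13*a + 3*m^2 - 3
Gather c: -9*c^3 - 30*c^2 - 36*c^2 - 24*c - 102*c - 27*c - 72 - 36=-9*c^3 - 66*c^2 - 153*c - 108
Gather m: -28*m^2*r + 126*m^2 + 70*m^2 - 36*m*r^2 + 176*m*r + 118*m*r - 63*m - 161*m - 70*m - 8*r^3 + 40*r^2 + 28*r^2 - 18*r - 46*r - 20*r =m^2*(196 - 28*r) + m*(-36*r^2 + 294*r - 294) - 8*r^3 + 68*r^2 - 84*r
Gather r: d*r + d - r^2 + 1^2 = d*r + d - r^2 + 1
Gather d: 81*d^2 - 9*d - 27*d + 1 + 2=81*d^2 - 36*d + 3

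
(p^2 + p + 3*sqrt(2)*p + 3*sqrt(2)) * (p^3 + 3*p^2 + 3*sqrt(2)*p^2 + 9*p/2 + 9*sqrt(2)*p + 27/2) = p^5 + 4*p^4 + 6*sqrt(2)*p^4 + 51*p^3/2 + 24*sqrt(2)*p^3 + 63*sqrt(2)*p^2/2 + 90*p^2 + 135*p/2 + 54*sqrt(2)*p + 81*sqrt(2)/2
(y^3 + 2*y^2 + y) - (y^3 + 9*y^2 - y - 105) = -7*y^2 + 2*y + 105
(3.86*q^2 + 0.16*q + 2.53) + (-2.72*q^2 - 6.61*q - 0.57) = 1.14*q^2 - 6.45*q + 1.96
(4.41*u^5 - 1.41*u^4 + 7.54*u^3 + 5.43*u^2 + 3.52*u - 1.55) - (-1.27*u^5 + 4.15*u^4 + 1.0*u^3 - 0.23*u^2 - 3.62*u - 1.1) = 5.68*u^5 - 5.56*u^4 + 6.54*u^3 + 5.66*u^2 + 7.14*u - 0.45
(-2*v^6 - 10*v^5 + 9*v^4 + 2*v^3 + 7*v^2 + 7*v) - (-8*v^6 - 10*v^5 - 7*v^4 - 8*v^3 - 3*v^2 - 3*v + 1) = 6*v^6 + 16*v^4 + 10*v^3 + 10*v^2 + 10*v - 1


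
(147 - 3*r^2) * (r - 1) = -3*r^3 + 3*r^2 + 147*r - 147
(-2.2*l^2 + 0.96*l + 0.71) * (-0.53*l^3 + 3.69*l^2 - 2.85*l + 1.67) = 1.166*l^5 - 8.6268*l^4 + 9.4361*l^3 - 3.7901*l^2 - 0.4203*l + 1.1857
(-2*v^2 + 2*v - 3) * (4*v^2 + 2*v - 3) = -8*v^4 + 4*v^3 - 2*v^2 - 12*v + 9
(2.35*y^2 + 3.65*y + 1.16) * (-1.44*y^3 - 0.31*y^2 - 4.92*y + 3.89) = -3.384*y^5 - 5.9845*y^4 - 14.3639*y^3 - 9.1761*y^2 + 8.4913*y + 4.5124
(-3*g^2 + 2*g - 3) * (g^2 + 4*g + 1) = -3*g^4 - 10*g^3 + 2*g^2 - 10*g - 3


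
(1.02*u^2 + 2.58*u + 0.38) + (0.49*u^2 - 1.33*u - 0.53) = 1.51*u^2 + 1.25*u - 0.15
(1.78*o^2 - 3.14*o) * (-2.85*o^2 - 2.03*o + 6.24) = -5.073*o^4 + 5.3356*o^3 + 17.4814*o^2 - 19.5936*o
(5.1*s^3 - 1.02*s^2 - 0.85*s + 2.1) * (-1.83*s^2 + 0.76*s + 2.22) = -9.333*s^5 + 5.7426*s^4 + 12.1023*s^3 - 6.7534*s^2 - 0.291*s + 4.662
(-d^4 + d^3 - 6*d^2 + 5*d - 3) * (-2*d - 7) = 2*d^5 + 5*d^4 + 5*d^3 + 32*d^2 - 29*d + 21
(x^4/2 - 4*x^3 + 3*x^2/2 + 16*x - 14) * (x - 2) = x^5/2 - 5*x^4 + 19*x^3/2 + 13*x^2 - 46*x + 28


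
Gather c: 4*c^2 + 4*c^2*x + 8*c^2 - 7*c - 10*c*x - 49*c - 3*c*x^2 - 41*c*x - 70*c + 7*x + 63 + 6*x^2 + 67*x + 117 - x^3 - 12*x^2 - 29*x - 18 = c^2*(4*x + 12) + c*(-3*x^2 - 51*x - 126) - x^3 - 6*x^2 + 45*x + 162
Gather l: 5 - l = 5 - l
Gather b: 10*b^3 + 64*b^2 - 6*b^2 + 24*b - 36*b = 10*b^3 + 58*b^2 - 12*b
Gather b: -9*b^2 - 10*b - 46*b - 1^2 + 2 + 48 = -9*b^2 - 56*b + 49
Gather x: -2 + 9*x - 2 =9*x - 4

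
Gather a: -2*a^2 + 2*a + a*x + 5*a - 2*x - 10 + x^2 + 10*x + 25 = -2*a^2 + a*(x + 7) + x^2 + 8*x + 15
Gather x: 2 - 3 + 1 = 0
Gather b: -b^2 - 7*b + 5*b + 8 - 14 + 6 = -b^2 - 2*b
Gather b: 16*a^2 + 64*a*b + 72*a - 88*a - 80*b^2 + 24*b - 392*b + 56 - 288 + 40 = 16*a^2 - 16*a - 80*b^2 + b*(64*a - 368) - 192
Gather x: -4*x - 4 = -4*x - 4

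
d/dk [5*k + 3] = 5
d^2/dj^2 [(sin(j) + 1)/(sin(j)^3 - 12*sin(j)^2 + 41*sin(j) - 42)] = (-4*sin(j)^7 + 27*sin(j)^6 + 158*sin(j)^5 - 1756*sin(j)^4 + 4136*sin(j)^3 + 227*sin(j)^2 - 9210*sin(j) + 5798)/(sin(j)^3 - 12*sin(j)^2 + 41*sin(j) - 42)^3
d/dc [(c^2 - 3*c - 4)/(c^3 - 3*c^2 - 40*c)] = (-c^4 + 6*c^3 - 37*c^2 - 24*c - 160)/(c^2*(c^4 - 6*c^3 - 71*c^2 + 240*c + 1600))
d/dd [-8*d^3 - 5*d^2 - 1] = 2*d*(-12*d - 5)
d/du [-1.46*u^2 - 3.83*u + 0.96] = -2.92*u - 3.83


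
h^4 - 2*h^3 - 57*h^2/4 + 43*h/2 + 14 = (h - 4)*(h - 2)*(h + 1/2)*(h + 7/2)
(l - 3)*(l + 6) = l^2 + 3*l - 18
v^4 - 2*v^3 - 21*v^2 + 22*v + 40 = (v - 5)*(v - 2)*(v + 1)*(v + 4)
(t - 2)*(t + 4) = t^2 + 2*t - 8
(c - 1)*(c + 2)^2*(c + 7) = c^4 + 10*c^3 + 21*c^2 - 4*c - 28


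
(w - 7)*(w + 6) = w^2 - w - 42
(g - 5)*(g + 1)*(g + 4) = g^3 - 21*g - 20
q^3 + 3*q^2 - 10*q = q*(q - 2)*(q + 5)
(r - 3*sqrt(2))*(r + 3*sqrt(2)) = r^2 - 18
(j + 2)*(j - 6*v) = j^2 - 6*j*v + 2*j - 12*v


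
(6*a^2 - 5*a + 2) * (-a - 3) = -6*a^3 - 13*a^2 + 13*a - 6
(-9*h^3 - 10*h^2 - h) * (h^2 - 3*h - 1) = -9*h^5 + 17*h^4 + 38*h^3 + 13*h^2 + h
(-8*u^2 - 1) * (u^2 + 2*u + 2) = -8*u^4 - 16*u^3 - 17*u^2 - 2*u - 2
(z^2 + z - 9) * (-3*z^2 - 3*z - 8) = -3*z^4 - 6*z^3 + 16*z^2 + 19*z + 72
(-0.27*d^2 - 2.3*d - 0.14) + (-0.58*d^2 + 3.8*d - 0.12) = -0.85*d^2 + 1.5*d - 0.26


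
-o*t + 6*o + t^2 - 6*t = (-o + t)*(t - 6)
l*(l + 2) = l^2 + 2*l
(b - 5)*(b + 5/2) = b^2 - 5*b/2 - 25/2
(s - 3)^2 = s^2 - 6*s + 9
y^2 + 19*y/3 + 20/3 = (y + 4/3)*(y + 5)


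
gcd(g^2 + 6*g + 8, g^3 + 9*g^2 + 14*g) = g + 2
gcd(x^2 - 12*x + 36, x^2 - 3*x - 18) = x - 6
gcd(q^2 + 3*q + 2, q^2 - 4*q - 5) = q + 1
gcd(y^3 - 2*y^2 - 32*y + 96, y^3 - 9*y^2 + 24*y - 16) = y^2 - 8*y + 16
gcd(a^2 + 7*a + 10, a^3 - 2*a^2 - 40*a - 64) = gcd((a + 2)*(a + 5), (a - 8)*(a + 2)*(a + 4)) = a + 2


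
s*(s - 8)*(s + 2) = s^3 - 6*s^2 - 16*s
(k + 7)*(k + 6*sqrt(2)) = k^2 + 7*k + 6*sqrt(2)*k + 42*sqrt(2)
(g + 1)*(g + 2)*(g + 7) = g^3 + 10*g^2 + 23*g + 14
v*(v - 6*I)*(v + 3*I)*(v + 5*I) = v^4 + 2*I*v^3 + 33*v^2 + 90*I*v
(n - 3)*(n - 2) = n^2 - 5*n + 6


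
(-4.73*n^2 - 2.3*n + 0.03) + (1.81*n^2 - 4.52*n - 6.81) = -2.92*n^2 - 6.82*n - 6.78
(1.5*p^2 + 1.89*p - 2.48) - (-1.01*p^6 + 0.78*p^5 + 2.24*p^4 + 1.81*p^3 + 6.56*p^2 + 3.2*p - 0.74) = 1.01*p^6 - 0.78*p^5 - 2.24*p^4 - 1.81*p^3 - 5.06*p^2 - 1.31*p - 1.74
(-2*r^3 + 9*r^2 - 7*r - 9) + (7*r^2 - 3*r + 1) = -2*r^3 + 16*r^2 - 10*r - 8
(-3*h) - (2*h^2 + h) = -2*h^2 - 4*h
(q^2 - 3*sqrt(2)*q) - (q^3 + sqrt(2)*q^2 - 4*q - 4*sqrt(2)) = -q^3 - sqrt(2)*q^2 + q^2 - 3*sqrt(2)*q + 4*q + 4*sqrt(2)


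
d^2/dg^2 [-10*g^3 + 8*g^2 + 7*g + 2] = 16 - 60*g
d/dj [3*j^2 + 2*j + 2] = 6*j + 2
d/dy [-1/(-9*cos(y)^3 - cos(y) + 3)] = (27*cos(y)^2 + 1)*sin(y)/(9*cos(y)^3 + cos(y) - 3)^2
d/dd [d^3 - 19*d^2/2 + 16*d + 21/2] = 3*d^2 - 19*d + 16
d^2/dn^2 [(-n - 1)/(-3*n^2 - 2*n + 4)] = 2*(4*(n + 1)*(3*n + 1)^2 - (9*n + 5)*(3*n^2 + 2*n - 4))/(3*n^2 + 2*n - 4)^3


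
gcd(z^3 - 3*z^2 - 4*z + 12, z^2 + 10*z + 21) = 1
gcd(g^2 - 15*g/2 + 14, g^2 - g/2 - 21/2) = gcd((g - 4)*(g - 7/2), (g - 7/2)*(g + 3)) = g - 7/2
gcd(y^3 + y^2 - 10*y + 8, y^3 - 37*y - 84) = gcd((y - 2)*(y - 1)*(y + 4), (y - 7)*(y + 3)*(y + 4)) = y + 4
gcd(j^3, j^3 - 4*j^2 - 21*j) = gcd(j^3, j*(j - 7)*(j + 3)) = j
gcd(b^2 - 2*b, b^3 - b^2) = b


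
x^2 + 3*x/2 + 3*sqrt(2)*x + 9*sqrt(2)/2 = (x + 3/2)*(x + 3*sqrt(2))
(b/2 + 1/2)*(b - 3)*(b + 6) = b^3/2 + 2*b^2 - 15*b/2 - 9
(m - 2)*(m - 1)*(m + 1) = m^3 - 2*m^2 - m + 2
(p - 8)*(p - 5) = p^2 - 13*p + 40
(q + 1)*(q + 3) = q^2 + 4*q + 3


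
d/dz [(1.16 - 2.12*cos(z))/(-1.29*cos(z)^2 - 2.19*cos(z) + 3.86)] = (2.7348*cos(z)^2 - 2.9928*cos(z) + 5.6428)*sin(z)/(1.6641*cos(z)^4 + 5.6502*cos(z)^3 - 5.1627*cos(z)^2 - 16.9068*cos(z) + 14.8996)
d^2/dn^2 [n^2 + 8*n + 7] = 2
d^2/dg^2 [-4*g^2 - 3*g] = -8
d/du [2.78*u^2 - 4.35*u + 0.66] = 5.56*u - 4.35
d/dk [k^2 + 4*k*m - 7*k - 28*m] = 2*k + 4*m - 7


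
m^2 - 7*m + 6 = (m - 6)*(m - 1)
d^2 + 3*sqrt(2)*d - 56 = (d - 4*sqrt(2))*(d + 7*sqrt(2))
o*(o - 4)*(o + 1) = o^3 - 3*o^2 - 4*o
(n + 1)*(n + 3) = n^2 + 4*n + 3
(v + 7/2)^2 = v^2 + 7*v + 49/4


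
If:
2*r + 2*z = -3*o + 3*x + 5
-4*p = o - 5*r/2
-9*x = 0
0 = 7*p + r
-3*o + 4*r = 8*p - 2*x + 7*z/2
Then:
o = 1505/871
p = -70/871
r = 490/871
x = 0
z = -570/871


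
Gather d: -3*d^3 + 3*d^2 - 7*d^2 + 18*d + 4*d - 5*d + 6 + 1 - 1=-3*d^3 - 4*d^2 + 17*d + 6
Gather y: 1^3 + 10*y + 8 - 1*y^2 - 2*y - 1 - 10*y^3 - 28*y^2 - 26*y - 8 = -10*y^3 - 29*y^2 - 18*y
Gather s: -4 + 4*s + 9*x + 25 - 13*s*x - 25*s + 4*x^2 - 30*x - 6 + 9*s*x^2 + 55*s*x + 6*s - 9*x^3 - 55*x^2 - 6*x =s*(9*x^2 + 42*x - 15) - 9*x^3 - 51*x^2 - 27*x + 15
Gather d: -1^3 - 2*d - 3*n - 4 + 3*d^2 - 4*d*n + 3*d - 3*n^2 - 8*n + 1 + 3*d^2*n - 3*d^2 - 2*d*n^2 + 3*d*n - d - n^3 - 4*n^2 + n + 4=3*d^2*n + d*(-2*n^2 - n) - n^3 - 7*n^2 - 10*n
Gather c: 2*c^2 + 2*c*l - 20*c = 2*c^2 + c*(2*l - 20)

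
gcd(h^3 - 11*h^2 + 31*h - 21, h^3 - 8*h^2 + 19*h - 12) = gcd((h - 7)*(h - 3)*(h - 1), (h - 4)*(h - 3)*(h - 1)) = h^2 - 4*h + 3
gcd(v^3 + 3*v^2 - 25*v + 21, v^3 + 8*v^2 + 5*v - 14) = v^2 + 6*v - 7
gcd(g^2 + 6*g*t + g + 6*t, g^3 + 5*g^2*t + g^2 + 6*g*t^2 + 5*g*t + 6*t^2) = g + 1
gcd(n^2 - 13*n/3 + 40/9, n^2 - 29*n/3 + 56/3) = n - 8/3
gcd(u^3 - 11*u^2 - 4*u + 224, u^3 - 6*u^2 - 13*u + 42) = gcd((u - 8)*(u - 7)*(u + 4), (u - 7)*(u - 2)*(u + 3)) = u - 7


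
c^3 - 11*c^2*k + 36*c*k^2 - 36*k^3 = (c - 6*k)*(c - 3*k)*(c - 2*k)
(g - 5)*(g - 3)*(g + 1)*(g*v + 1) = g^4*v - 7*g^3*v + g^3 + 7*g^2*v - 7*g^2 + 15*g*v + 7*g + 15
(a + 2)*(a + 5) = a^2 + 7*a + 10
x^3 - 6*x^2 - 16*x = x*(x - 8)*(x + 2)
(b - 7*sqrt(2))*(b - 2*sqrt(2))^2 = b^3 - 11*sqrt(2)*b^2 + 64*b - 56*sqrt(2)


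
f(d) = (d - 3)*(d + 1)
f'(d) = 2*d - 2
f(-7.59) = 69.79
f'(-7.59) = -17.18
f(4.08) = 5.49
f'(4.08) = 6.16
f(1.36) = -3.87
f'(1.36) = 0.72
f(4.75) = 10.06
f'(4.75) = 7.50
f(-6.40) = 50.76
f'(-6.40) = -14.80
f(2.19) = -2.58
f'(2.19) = 2.38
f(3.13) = 0.54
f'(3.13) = 4.26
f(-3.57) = 16.88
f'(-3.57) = -9.14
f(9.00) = 60.00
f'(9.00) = 16.00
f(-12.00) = 165.00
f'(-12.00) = -26.00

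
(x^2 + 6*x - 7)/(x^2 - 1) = (x + 7)/(x + 1)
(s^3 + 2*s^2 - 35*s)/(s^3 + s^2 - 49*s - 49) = s*(s - 5)/(s^2 - 6*s - 7)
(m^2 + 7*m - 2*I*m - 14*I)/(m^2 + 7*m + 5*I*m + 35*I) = (m - 2*I)/(m + 5*I)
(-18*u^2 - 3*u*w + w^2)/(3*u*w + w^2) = (-6*u + w)/w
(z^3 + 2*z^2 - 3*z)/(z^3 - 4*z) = (z^2 + 2*z - 3)/(z^2 - 4)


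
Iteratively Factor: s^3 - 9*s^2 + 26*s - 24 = (s - 4)*(s^2 - 5*s + 6) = (s - 4)*(s - 3)*(s - 2)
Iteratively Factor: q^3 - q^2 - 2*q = (q)*(q^2 - q - 2) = q*(q - 2)*(q + 1)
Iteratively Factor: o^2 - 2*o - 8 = (o - 4)*(o + 2)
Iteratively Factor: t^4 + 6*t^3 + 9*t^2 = (t + 3)*(t^3 + 3*t^2) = t*(t + 3)*(t^2 + 3*t) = t*(t + 3)^2*(t)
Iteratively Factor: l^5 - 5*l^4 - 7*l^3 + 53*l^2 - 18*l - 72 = (l - 3)*(l^4 - 2*l^3 - 13*l^2 + 14*l + 24) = (l - 3)*(l + 1)*(l^3 - 3*l^2 - 10*l + 24) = (l - 3)*(l - 2)*(l + 1)*(l^2 - l - 12) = (l - 3)*(l - 2)*(l + 1)*(l + 3)*(l - 4)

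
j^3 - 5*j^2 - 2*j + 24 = (j - 4)*(j - 3)*(j + 2)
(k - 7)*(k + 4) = k^2 - 3*k - 28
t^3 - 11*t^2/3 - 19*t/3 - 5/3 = (t - 5)*(t + 1/3)*(t + 1)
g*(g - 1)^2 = g^3 - 2*g^2 + g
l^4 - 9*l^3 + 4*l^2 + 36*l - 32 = (l - 8)*(l - 2)*(l - 1)*(l + 2)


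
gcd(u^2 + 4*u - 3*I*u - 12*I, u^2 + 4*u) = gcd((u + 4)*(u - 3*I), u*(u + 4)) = u + 4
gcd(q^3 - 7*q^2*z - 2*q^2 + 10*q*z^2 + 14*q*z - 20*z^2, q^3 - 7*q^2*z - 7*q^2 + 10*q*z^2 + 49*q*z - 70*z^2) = q^2 - 7*q*z + 10*z^2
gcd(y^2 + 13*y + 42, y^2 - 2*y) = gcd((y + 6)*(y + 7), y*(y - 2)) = 1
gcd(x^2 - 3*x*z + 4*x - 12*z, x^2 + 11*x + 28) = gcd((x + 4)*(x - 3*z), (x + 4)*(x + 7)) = x + 4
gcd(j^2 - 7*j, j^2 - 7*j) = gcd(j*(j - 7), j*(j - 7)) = j^2 - 7*j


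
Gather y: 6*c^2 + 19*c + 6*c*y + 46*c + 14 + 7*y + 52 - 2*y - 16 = 6*c^2 + 65*c + y*(6*c + 5) + 50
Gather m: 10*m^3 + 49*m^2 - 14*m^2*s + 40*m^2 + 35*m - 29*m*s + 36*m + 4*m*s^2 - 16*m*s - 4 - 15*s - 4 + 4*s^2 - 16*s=10*m^3 + m^2*(89 - 14*s) + m*(4*s^2 - 45*s + 71) + 4*s^2 - 31*s - 8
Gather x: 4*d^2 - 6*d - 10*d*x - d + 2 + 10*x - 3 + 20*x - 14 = 4*d^2 - 7*d + x*(30 - 10*d) - 15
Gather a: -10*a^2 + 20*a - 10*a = -10*a^2 + 10*a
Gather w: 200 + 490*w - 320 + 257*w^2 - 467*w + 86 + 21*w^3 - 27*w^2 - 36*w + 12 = 21*w^3 + 230*w^2 - 13*w - 22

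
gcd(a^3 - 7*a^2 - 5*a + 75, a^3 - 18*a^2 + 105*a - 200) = a^2 - 10*a + 25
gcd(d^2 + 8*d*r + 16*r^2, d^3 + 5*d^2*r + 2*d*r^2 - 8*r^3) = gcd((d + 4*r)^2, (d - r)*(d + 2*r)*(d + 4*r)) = d + 4*r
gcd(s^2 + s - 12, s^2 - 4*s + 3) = s - 3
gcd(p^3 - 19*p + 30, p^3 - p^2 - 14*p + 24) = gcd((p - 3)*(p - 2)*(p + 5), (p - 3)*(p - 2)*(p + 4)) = p^2 - 5*p + 6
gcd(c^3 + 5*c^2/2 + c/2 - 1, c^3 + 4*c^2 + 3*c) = c + 1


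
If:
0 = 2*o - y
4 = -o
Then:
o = -4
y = -8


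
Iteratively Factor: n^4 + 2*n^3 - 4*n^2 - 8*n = (n)*(n^3 + 2*n^2 - 4*n - 8) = n*(n + 2)*(n^2 - 4) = n*(n + 2)^2*(n - 2)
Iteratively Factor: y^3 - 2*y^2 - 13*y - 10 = (y - 5)*(y^2 + 3*y + 2) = (y - 5)*(y + 2)*(y + 1)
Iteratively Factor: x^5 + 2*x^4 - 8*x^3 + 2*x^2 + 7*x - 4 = (x + 1)*(x^4 + x^3 - 9*x^2 + 11*x - 4) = (x - 1)*(x + 1)*(x^3 + 2*x^2 - 7*x + 4) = (x - 1)*(x + 1)*(x + 4)*(x^2 - 2*x + 1) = (x - 1)^2*(x + 1)*(x + 4)*(x - 1)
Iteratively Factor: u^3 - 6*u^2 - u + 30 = (u - 3)*(u^2 - 3*u - 10) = (u - 3)*(u + 2)*(u - 5)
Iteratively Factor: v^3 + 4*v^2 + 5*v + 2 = (v + 1)*(v^2 + 3*v + 2) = (v + 1)*(v + 2)*(v + 1)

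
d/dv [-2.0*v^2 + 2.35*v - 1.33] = 2.35 - 4.0*v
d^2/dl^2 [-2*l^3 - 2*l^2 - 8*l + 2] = -12*l - 4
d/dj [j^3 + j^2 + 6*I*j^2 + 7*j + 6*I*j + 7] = 3*j^2 + j*(2 + 12*I) + 7 + 6*I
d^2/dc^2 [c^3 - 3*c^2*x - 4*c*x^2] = 6*c - 6*x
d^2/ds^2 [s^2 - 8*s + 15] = 2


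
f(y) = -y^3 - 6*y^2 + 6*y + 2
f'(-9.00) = -129.00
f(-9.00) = 191.00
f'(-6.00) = -30.00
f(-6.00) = -34.00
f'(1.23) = -13.30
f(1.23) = -1.56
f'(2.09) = -32.18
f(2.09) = -20.80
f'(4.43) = -106.03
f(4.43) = -176.11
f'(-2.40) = 17.52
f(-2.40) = -33.14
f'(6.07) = -177.37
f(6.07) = -406.30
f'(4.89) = -124.42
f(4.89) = -229.06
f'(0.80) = -5.52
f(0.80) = 2.45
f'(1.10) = -10.83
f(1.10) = 0.01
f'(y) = -3*y^2 - 12*y + 6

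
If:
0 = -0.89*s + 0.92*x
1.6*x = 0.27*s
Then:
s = 0.00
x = 0.00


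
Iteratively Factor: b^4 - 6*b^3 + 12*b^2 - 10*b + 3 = (b - 3)*(b^3 - 3*b^2 + 3*b - 1) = (b - 3)*(b - 1)*(b^2 - 2*b + 1) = (b - 3)*(b - 1)^2*(b - 1)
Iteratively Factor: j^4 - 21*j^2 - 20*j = (j + 1)*(j^3 - j^2 - 20*j) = (j - 5)*(j + 1)*(j^2 + 4*j) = (j - 5)*(j + 1)*(j + 4)*(j)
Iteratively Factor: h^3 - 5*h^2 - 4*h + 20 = (h - 5)*(h^2 - 4) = (h - 5)*(h + 2)*(h - 2)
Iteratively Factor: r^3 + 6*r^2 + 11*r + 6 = (r + 2)*(r^2 + 4*r + 3) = (r + 2)*(r + 3)*(r + 1)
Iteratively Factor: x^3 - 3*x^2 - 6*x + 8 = (x + 2)*(x^2 - 5*x + 4) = (x - 1)*(x + 2)*(x - 4)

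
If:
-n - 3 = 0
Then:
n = -3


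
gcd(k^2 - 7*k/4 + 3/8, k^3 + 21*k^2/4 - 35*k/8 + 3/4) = k - 1/4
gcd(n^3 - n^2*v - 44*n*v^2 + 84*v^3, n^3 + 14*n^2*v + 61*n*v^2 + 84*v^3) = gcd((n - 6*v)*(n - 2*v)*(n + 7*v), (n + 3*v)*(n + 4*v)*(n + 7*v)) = n + 7*v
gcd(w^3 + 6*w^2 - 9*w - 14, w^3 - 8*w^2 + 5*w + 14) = w^2 - w - 2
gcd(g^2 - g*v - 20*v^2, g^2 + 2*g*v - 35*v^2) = -g + 5*v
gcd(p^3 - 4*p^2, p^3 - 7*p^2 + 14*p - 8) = p - 4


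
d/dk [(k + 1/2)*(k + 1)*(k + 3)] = 3*k^2 + 9*k + 5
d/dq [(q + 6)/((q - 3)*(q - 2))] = (-q^2 - 12*q + 36)/(q^4 - 10*q^3 + 37*q^2 - 60*q + 36)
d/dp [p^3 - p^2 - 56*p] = 3*p^2 - 2*p - 56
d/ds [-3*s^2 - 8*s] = -6*s - 8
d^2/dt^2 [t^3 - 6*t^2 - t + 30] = 6*t - 12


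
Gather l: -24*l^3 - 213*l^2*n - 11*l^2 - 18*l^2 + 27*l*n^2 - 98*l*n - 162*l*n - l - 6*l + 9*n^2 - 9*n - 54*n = -24*l^3 + l^2*(-213*n - 29) + l*(27*n^2 - 260*n - 7) + 9*n^2 - 63*n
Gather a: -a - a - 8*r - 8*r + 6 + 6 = -2*a - 16*r + 12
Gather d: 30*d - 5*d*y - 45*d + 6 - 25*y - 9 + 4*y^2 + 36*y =d*(-5*y - 15) + 4*y^2 + 11*y - 3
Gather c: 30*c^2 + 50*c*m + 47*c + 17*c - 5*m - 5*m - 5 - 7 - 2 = 30*c^2 + c*(50*m + 64) - 10*m - 14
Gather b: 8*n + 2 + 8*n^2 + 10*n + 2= 8*n^2 + 18*n + 4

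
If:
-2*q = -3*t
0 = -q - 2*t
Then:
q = 0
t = 0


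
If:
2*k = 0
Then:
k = 0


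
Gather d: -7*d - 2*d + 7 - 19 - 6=-9*d - 18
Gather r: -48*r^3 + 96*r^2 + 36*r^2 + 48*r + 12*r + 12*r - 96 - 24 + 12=-48*r^3 + 132*r^2 + 72*r - 108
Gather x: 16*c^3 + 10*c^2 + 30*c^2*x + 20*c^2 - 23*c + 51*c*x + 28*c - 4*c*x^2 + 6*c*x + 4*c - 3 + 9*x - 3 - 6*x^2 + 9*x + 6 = 16*c^3 + 30*c^2 + 9*c + x^2*(-4*c - 6) + x*(30*c^2 + 57*c + 18)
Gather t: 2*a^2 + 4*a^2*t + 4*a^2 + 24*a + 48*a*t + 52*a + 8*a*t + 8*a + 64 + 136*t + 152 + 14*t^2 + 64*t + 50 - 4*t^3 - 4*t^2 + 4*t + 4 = 6*a^2 + 84*a - 4*t^3 + 10*t^2 + t*(4*a^2 + 56*a + 204) + 270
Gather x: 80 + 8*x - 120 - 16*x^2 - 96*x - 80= -16*x^2 - 88*x - 120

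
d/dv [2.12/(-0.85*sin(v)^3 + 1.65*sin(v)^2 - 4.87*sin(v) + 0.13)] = (5.406*sin(v)^2 - 6.996*sin(v) + 10.3244)*cos(v)/(0.85*sin(v)^3 - 1.65*sin(v)^2 + 4.87*sin(v) - 0.13)^2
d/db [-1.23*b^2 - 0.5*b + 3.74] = -2.46*b - 0.5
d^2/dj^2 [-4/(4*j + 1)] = -128/(4*j + 1)^3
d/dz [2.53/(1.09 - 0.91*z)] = 2.3023/(0.91*z - 1.09)^2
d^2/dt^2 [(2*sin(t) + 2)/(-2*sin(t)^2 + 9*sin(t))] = 2*(4*sin(t)^2 + 34*sin(t) - 62 + 57/sin(t) + 108/sin(t)^2 - 162/sin(t)^3)/(2*sin(t) - 9)^3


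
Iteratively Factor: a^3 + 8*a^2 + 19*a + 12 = (a + 4)*(a^2 + 4*a + 3) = (a + 1)*(a + 4)*(a + 3)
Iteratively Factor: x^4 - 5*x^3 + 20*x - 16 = (x - 2)*(x^3 - 3*x^2 - 6*x + 8) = (x - 4)*(x - 2)*(x^2 + x - 2) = (x - 4)*(x - 2)*(x + 2)*(x - 1)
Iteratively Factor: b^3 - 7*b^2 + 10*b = (b - 5)*(b^2 - 2*b) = (b - 5)*(b - 2)*(b)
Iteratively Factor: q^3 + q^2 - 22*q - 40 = (q + 4)*(q^2 - 3*q - 10) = (q - 5)*(q + 4)*(q + 2)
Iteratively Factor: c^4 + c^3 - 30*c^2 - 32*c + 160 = (c + 4)*(c^3 - 3*c^2 - 18*c + 40) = (c - 5)*(c + 4)*(c^2 + 2*c - 8) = (c - 5)*(c + 4)^2*(c - 2)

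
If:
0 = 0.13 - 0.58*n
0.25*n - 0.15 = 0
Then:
No Solution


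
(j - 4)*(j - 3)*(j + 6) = j^3 - j^2 - 30*j + 72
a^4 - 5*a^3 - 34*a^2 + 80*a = a*(a - 8)*(a - 2)*(a + 5)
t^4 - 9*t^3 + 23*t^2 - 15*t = t*(t - 5)*(t - 3)*(t - 1)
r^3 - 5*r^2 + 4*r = r*(r - 4)*(r - 1)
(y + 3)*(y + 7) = y^2 + 10*y + 21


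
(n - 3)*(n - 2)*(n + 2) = n^3 - 3*n^2 - 4*n + 12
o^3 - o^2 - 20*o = o*(o - 5)*(o + 4)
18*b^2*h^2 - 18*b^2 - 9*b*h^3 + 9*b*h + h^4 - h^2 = (-6*b + h)*(-3*b + h)*(h - 1)*(h + 1)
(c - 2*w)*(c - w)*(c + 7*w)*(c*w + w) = c^4*w + 4*c^3*w^2 + c^3*w - 19*c^2*w^3 + 4*c^2*w^2 + 14*c*w^4 - 19*c*w^3 + 14*w^4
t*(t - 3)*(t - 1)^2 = t^4 - 5*t^3 + 7*t^2 - 3*t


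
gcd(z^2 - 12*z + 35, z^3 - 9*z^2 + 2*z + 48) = 1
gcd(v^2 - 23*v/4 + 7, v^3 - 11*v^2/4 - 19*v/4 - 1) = v - 4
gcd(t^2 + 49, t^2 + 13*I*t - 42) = t + 7*I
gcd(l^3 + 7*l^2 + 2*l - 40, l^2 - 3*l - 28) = l + 4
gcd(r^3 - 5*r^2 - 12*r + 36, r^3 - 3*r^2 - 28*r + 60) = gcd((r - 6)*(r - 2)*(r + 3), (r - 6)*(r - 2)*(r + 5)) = r^2 - 8*r + 12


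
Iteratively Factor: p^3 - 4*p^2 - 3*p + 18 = (p + 2)*(p^2 - 6*p + 9) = (p - 3)*(p + 2)*(p - 3)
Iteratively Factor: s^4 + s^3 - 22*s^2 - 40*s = (s)*(s^3 + s^2 - 22*s - 40) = s*(s + 4)*(s^2 - 3*s - 10) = s*(s - 5)*(s + 4)*(s + 2)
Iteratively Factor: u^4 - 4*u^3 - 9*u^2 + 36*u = (u + 3)*(u^3 - 7*u^2 + 12*u) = (u - 3)*(u + 3)*(u^2 - 4*u) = (u - 4)*(u - 3)*(u + 3)*(u)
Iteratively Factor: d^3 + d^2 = (d)*(d^2 + d) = d^2*(d + 1)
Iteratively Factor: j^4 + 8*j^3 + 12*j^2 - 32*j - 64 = (j + 4)*(j^3 + 4*j^2 - 4*j - 16) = (j + 4)^2*(j^2 - 4) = (j + 2)*(j + 4)^2*(j - 2)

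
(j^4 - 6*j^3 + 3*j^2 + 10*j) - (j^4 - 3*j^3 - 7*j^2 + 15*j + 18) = -3*j^3 + 10*j^2 - 5*j - 18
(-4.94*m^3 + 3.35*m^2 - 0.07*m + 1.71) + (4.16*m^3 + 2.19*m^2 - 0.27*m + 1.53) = -0.78*m^3 + 5.54*m^2 - 0.34*m + 3.24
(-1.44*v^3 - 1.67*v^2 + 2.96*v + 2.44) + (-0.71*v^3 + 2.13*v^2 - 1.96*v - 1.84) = -2.15*v^3 + 0.46*v^2 + 1.0*v + 0.6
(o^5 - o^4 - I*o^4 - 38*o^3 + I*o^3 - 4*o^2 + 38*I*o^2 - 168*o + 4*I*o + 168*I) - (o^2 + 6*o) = o^5 - o^4 - I*o^4 - 38*o^3 + I*o^3 - 5*o^2 + 38*I*o^2 - 174*o + 4*I*o + 168*I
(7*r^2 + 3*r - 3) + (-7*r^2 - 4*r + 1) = -r - 2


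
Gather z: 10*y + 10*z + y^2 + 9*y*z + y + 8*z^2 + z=y^2 + 11*y + 8*z^2 + z*(9*y + 11)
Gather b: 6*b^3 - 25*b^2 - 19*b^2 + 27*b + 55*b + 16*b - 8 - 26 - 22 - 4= 6*b^3 - 44*b^2 + 98*b - 60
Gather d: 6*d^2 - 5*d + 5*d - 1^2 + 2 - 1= 6*d^2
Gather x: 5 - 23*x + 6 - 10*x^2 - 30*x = -10*x^2 - 53*x + 11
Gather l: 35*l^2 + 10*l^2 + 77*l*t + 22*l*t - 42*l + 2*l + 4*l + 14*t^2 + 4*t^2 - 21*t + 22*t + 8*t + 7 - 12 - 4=45*l^2 + l*(99*t - 36) + 18*t^2 + 9*t - 9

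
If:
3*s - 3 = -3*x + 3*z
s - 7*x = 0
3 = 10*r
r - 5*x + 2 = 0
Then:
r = 3/10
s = 161/50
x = 23/50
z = 67/25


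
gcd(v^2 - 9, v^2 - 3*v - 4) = 1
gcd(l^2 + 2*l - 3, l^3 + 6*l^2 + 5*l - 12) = l^2 + 2*l - 3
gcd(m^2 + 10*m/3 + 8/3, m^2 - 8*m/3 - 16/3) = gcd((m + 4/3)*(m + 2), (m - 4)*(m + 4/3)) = m + 4/3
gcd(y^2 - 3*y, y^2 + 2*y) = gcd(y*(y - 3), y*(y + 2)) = y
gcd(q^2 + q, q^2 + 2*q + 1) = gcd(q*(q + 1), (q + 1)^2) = q + 1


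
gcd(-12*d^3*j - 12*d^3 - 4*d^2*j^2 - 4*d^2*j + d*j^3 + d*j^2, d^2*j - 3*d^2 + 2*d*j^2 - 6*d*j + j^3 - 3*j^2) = 1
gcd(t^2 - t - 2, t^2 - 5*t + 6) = t - 2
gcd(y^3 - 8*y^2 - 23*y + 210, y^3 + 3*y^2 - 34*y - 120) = y^2 - y - 30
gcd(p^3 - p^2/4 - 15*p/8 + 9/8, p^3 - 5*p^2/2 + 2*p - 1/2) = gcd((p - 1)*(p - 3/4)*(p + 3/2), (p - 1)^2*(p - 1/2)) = p - 1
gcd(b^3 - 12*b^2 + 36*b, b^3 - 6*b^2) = b^2 - 6*b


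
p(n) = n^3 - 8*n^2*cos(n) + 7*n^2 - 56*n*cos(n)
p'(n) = 8*n^2*sin(n) + 3*n^2 + 56*n*sin(n) - 16*n*cos(n) + 14*n - 56*cos(n)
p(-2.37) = -36.92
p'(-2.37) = 57.84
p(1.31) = -8.20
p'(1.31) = 87.79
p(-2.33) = -34.57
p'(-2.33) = 59.70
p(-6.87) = 12.09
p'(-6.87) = 94.27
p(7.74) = 779.23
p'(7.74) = 1174.41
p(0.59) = -27.13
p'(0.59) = -25.14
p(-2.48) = -42.96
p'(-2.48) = 51.70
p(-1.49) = 17.53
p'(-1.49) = 48.67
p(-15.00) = -1070.70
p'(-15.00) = -299.06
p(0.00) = 0.00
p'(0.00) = -56.00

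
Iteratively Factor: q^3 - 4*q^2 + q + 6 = (q + 1)*(q^2 - 5*q + 6) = (q - 2)*(q + 1)*(q - 3)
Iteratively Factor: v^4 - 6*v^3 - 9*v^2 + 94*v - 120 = (v - 3)*(v^3 - 3*v^2 - 18*v + 40) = (v - 5)*(v - 3)*(v^2 + 2*v - 8) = (v - 5)*(v - 3)*(v + 4)*(v - 2)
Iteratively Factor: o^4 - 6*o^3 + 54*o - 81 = (o - 3)*(o^3 - 3*o^2 - 9*o + 27) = (o - 3)^2*(o^2 - 9) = (o - 3)^3*(o + 3)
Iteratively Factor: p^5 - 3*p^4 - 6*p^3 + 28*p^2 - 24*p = (p - 2)*(p^4 - p^3 - 8*p^2 + 12*p) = (p - 2)^2*(p^3 + p^2 - 6*p) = (p - 2)^2*(p + 3)*(p^2 - 2*p) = p*(p - 2)^2*(p + 3)*(p - 2)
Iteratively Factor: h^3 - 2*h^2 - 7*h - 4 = (h + 1)*(h^2 - 3*h - 4) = (h - 4)*(h + 1)*(h + 1)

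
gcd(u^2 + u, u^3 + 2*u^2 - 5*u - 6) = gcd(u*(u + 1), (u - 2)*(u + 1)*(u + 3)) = u + 1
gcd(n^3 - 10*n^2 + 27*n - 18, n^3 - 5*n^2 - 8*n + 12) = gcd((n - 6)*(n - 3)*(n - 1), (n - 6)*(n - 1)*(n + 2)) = n^2 - 7*n + 6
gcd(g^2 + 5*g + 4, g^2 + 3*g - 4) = g + 4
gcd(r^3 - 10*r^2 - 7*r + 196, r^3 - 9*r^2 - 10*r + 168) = r^2 - 3*r - 28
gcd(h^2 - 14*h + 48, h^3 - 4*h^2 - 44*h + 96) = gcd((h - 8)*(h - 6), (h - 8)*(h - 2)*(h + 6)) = h - 8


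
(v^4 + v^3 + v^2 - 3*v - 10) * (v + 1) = v^5 + 2*v^4 + 2*v^3 - 2*v^2 - 13*v - 10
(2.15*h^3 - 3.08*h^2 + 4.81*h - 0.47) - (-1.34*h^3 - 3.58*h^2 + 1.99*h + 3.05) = 3.49*h^3 + 0.5*h^2 + 2.82*h - 3.52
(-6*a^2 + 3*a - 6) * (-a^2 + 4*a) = 6*a^4 - 27*a^3 + 18*a^2 - 24*a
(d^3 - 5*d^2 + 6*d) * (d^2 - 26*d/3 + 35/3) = d^5 - 41*d^4/3 + 61*d^3 - 331*d^2/3 + 70*d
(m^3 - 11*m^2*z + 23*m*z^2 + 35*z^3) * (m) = m^4 - 11*m^3*z + 23*m^2*z^2 + 35*m*z^3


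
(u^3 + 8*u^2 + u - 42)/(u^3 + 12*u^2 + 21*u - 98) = (u + 3)/(u + 7)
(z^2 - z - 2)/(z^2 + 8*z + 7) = (z - 2)/(z + 7)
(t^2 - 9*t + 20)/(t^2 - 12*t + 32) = (t - 5)/(t - 8)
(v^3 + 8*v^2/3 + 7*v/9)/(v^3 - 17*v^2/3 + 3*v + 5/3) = v*(3*v + 7)/(3*(v^2 - 6*v + 5))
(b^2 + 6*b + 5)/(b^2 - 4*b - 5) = (b + 5)/(b - 5)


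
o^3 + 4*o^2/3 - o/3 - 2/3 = (o - 2/3)*(o + 1)^2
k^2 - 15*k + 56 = (k - 8)*(k - 7)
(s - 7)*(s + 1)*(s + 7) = s^3 + s^2 - 49*s - 49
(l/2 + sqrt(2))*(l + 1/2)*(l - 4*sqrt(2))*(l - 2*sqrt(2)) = l^4/2 - 2*sqrt(2)*l^3 + l^3/4 - 4*l^2 - sqrt(2)*l^2 - 2*l + 16*sqrt(2)*l + 8*sqrt(2)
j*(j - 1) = j^2 - j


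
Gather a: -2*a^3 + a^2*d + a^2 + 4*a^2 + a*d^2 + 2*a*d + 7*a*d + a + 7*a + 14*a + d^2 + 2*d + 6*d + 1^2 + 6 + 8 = -2*a^3 + a^2*(d + 5) + a*(d^2 + 9*d + 22) + d^2 + 8*d + 15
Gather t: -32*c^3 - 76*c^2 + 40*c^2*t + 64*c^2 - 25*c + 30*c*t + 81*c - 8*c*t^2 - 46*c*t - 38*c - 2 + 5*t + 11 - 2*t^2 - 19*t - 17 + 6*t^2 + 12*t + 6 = -32*c^3 - 12*c^2 + 18*c + t^2*(4 - 8*c) + t*(40*c^2 - 16*c - 2) - 2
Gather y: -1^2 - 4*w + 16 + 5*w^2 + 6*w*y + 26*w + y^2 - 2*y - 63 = 5*w^2 + 22*w + y^2 + y*(6*w - 2) - 48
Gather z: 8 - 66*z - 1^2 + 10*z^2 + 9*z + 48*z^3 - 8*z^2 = 48*z^3 + 2*z^2 - 57*z + 7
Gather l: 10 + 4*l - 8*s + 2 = 4*l - 8*s + 12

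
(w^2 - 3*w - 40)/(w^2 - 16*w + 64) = (w + 5)/(w - 8)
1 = 1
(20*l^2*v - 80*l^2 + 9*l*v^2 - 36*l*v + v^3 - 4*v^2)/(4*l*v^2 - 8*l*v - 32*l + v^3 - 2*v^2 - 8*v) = (5*l + v)/(v + 2)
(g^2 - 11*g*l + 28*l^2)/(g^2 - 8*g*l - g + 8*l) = (g^2 - 11*g*l + 28*l^2)/(g^2 - 8*g*l - g + 8*l)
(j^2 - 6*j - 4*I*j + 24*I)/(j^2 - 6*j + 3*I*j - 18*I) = (j - 4*I)/(j + 3*I)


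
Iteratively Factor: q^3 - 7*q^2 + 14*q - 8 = (q - 1)*(q^2 - 6*q + 8) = (q - 2)*(q - 1)*(q - 4)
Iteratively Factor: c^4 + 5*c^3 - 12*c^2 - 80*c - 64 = (c + 4)*(c^3 + c^2 - 16*c - 16) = (c + 1)*(c + 4)*(c^2 - 16) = (c + 1)*(c + 4)^2*(c - 4)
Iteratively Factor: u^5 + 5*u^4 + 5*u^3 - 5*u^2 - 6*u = (u + 3)*(u^4 + 2*u^3 - u^2 - 2*u) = (u - 1)*(u + 3)*(u^3 + 3*u^2 + 2*u) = u*(u - 1)*(u + 3)*(u^2 + 3*u + 2) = u*(u - 1)*(u + 2)*(u + 3)*(u + 1)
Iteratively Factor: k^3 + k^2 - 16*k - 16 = (k + 1)*(k^2 - 16) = (k - 4)*(k + 1)*(k + 4)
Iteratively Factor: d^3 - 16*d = (d - 4)*(d^2 + 4*d) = (d - 4)*(d + 4)*(d)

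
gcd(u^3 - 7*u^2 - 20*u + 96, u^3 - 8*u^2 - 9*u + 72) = u^2 - 11*u + 24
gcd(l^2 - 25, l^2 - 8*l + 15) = l - 5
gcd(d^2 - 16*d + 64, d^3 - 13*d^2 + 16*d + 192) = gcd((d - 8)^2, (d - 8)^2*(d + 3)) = d^2 - 16*d + 64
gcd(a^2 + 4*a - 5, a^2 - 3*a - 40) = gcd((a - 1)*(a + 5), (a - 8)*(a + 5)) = a + 5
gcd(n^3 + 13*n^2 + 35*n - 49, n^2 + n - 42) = n + 7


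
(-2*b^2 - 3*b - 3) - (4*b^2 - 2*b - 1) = -6*b^2 - b - 2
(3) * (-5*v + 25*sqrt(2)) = -15*v + 75*sqrt(2)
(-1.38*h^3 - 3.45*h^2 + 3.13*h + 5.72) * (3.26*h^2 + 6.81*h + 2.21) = -4.4988*h^5 - 20.6448*h^4 - 16.3405*h^3 + 32.338*h^2 + 45.8705*h + 12.6412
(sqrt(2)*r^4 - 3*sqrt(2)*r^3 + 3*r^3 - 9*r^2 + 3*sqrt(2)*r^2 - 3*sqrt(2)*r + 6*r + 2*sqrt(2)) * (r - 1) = sqrt(2)*r^5 - 4*sqrt(2)*r^4 + 3*r^4 - 12*r^3 + 6*sqrt(2)*r^3 - 6*sqrt(2)*r^2 + 15*r^2 - 6*r + 5*sqrt(2)*r - 2*sqrt(2)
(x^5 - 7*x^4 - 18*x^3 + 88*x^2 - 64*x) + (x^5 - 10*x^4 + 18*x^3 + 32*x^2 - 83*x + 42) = 2*x^5 - 17*x^4 + 120*x^2 - 147*x + 42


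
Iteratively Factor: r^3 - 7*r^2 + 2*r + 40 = (r + 2)*(r^2 - 9*r + 20) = (r - 5)*(r + 2)*(r - 4)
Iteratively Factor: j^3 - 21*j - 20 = (j - 5)*(j^2 + 5*j + 4) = (j - 5)*(j + 4)*(j + 1)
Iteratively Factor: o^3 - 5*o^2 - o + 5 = (o + 1)*(o^2 - 6*o + 5) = (o - 5)*(o + 1)*(o - 1)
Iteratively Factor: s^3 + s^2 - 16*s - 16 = (s + 4)*(s^2 - 3*s - 4) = (s + 1)*(s + 4)*(s - 4)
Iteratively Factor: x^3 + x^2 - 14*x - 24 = (x + 3)*(x^2 - 2*x - 8) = (x - 4)*(x + 3)*(x + 2)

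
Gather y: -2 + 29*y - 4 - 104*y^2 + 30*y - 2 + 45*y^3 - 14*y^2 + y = 45*y^3 - 118*y^2 + 60*y - 8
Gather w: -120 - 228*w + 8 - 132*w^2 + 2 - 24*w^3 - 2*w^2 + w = -24*w^3 - 134*w^2 - 227*w - 110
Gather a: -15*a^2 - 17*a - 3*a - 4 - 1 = -15*a^2 - 20*a - 5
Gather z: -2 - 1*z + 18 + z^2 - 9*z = z^2 - 10*z + 16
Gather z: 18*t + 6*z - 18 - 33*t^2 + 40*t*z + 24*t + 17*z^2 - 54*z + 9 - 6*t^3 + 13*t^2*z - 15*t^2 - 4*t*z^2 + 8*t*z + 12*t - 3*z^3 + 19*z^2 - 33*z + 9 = -6*t^3 - 48*t^2 + 54*t - 3*z^3 + z^2*(36 - 4*t) + z*(13*t^2 + 48*t - 81)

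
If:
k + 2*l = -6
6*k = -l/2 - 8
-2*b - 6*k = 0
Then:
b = 78/23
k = -26/23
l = -56/23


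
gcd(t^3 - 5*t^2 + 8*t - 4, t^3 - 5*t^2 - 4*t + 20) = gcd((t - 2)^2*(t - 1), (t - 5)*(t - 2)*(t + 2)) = t - 2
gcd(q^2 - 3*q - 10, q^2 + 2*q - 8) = 1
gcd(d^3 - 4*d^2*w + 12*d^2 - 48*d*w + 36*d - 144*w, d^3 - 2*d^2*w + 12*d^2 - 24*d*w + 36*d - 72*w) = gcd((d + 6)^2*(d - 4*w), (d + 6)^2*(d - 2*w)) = d^2 + 12*d + 36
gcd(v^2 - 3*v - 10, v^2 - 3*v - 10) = v^2 - 3*v - 10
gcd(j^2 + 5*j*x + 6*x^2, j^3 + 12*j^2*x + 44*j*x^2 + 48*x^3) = j + 2*x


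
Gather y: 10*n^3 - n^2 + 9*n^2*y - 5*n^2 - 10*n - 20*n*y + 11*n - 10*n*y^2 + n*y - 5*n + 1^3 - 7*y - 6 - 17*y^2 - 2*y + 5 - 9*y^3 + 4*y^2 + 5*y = 10*n^3 - 6*n^2 - 4*n - 9*y^3 + y^2*(-10*n - 13) + y*(9*n^2 - 19*n - 4)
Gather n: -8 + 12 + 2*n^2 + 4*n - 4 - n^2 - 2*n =n^2 + 2*n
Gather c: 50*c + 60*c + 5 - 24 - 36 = 110*c - 55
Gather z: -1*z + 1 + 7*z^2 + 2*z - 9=7*z^2 + z - 8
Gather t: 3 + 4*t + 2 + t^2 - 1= t^2 + 4*t + 4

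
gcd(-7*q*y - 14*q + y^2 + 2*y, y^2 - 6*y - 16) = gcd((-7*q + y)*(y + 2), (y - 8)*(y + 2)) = y + 2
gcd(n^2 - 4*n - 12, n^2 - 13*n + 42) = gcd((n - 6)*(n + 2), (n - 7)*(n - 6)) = n - 6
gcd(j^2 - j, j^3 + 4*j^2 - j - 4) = j - 1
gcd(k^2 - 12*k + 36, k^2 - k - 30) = k - 6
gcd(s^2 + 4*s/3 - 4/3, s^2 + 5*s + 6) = s + 2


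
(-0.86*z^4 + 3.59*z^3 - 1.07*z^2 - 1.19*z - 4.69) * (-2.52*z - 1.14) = 2.1672*z^5 - 8.0664*z^4 - 1.3962*z^3 + 4.2186*z^2 + 13.1754*z + 5.3466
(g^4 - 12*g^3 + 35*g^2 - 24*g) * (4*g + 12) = 4*g^5 - 36*g^4 - 4*g^3 + 324*g^2 - 288*g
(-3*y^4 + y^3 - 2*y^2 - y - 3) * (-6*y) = 18*y^5 - 6*y^4 + 12*y^3 + 6*y^2 + 18*y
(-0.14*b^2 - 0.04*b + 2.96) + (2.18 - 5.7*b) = -0.14*b^2 - 5.74*b + 5.14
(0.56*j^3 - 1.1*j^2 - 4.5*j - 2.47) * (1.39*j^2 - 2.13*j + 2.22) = 0.7784*j^5 - 2.7218*j^4 - 2.6688*j^3 + 3.7097*j^2 - 4.7289*j - 5.4834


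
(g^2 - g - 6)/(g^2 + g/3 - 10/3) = 3*(g - 3)/(3*g - 5)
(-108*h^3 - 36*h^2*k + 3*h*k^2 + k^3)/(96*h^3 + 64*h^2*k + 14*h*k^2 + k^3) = (-18*h^2 - 3*h*k + k^2)/(16*h^2 + 8*h*k + k^2)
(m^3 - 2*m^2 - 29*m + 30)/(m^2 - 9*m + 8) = (m^2 - m - 30)/(m - 8)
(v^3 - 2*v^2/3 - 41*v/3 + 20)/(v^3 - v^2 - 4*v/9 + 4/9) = 3*(3*v^3 - 2*v^2 - 41*v + 60)/(9*v^3 - 9*v^2 - 4*v + 4)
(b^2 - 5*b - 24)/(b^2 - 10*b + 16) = (b + 3)/(b - 2)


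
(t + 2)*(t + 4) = t^2 + 6*t + 8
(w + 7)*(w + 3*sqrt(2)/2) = w^2 + 3*sqrt(2)*w/2 + 7*w + 21*sqrt(2)/2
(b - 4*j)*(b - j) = b^2 - 5*b*j + 4*j^2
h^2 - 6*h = h*(h - 6)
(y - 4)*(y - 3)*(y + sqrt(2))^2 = y^4 - 7*y^3 + 2*sqrt(2)*y^3 - 14*sqrt(2)*y^2 + 14*y^2 - 14*y + 24*sqrt(2)*y + 24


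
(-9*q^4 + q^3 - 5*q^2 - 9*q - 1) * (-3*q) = 27*q^5 - 3*q^4 + 15*q^3 + 27*q^2 + 3*q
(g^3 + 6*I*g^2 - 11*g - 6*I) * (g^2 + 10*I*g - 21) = g^5 + 16*I*g^4 - 92*g^3 - 242*I*g^2 + 291*g + 126*I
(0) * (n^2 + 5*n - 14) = 0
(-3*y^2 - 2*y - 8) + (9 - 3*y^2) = -6*y^2 - 2*y + 1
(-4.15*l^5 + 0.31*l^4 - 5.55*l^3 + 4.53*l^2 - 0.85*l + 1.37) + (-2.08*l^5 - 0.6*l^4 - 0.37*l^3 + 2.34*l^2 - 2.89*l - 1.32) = -6.23*l^5 - 0.29*l^4 - 5.92*l^3 + 6.87*l^2 - 3.74*l + 0.05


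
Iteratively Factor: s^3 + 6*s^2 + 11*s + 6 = (s + 2)*(s^2 + 4*s + 3) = (s + 1)*(s + 2)*(s + 3)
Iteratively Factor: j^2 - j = (j)*(j - 1)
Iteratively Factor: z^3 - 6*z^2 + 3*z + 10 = (z + 1)*(z^2 - 7*z + 10) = (z - 2)*(z + 1)*(z - 5)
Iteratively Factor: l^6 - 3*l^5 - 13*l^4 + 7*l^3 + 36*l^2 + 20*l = (l - 5)*(l^5 + 2*l^4 - 3*l^3 - 8*l^2 - 4*l) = (l - 5)*(l + 1)*(l^4 + l^3 - 4*l^2 - 4*l) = (l - 5)*(l + 1)^2*(l^3 - 4*l) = (l - 5)*(l - 2)*(l + 1)^2*(l^2 + 2*l) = (l - 5)*(l - 2)*(l + 1)^2*(l + 2)*(l)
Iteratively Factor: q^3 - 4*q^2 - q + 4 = (q - 1)*(q^2 - 3*q - 4) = (q - 4)*(q - 1)*(q + 1)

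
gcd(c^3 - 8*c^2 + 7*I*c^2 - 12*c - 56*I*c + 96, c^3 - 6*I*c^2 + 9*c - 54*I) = c + 3*I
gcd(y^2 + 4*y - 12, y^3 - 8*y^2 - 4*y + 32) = y - 2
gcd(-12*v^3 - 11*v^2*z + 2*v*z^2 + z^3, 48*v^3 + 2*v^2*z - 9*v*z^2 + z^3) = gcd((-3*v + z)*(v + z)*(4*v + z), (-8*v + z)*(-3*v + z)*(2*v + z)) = -3*v + z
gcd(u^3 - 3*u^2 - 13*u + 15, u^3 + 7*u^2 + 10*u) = 1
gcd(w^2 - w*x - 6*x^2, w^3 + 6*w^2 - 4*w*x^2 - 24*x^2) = w + 2*x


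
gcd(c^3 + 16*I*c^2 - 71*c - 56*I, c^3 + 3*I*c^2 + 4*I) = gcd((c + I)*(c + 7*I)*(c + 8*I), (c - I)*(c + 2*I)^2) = 1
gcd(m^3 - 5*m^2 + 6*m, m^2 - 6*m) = m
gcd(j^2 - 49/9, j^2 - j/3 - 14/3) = j - 7/3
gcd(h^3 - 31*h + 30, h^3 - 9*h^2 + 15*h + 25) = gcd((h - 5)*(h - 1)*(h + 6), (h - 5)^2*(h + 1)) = h - 5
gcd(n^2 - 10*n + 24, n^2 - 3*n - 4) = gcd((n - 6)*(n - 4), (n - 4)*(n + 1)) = n - 4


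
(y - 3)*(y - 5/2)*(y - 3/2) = y^3 - 7*y^2 + 63*y/4 - 45/4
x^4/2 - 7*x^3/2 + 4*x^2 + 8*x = x*(x/2 + 1/2)*(x - 4)^2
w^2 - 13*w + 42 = (w - 7)*(w - 6)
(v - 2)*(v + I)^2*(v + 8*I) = v^4 - 2*v^3 + 10*I*v^3 - 17*v^2 - 20*I*v^2 + 34*v - 8*I*v + 16*I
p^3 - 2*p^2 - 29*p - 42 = (p - 7)*(p + 2)*(p + 3)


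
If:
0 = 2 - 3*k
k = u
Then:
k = 2/3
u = 2/3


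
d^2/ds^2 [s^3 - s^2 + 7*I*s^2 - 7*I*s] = 6*s - 2 + 14*I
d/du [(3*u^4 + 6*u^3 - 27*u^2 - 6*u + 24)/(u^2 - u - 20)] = 3*(2*u^3 - 17*u^2 + 20*u + 3)/(u^2 - 10*u + 25)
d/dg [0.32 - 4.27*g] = -4.27000000000000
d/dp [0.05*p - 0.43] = 0.0500000000000000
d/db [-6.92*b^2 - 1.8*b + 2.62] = -13.84*b - 1.8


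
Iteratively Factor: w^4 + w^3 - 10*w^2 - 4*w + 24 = (w - 2)*(w^3 + 3*w^2 - 4*w - 12) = (w - 2)*(w + 2)*(w^2 + w - 6) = (w - 2)^2*(w + 2)*(w + 3)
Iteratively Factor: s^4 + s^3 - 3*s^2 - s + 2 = (s + 2)*(s^3 - s^2 - s + 1) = (s + 1)*(s + 2)*(s^2 - 2*s + 1) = (s - 1)*(s + 1)*(s + 2)*(s - 1)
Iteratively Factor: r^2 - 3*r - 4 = (r + 1)*(r - 4)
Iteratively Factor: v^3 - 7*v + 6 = (v + 3)*(v^2 - 3*v + 2) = (v - 1)*(v + 3)*(v - 2)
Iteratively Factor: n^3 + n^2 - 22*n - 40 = (n - 5)*(n^2 + 6*n + 8) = (n - 5)*(n + 4)*(n + 2)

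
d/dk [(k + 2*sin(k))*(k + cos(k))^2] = (k + cos(k))*(-2*(k + 2*sin(k))*(sin(k) - 1) + (k + cos(k))*(2*cos(k) + 1))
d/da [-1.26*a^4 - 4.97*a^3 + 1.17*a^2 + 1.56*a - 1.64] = -5.04*a^3 - 14.91*a^2 + 2.34*a + 1.56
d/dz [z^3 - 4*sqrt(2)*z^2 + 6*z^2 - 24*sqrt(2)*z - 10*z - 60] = 3*z^2 - 8*sqrt(2)*z + 12*z - 24*sqrt(2) - 10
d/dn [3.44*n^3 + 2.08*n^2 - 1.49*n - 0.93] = 10.32*n^2 + 4.16*n - 1.49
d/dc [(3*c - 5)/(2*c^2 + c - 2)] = (6*c^2 + 3*c - (3*c - 5)*(4*c + 1) - 6)/(2*c^2 + c - 2)^2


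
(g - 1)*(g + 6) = g^2 + 5*g - 6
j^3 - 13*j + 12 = (j - 3)*(j - 1)*(j + 4)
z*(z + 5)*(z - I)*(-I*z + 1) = -I*z^4 - 5*I*z^3 - I*z^2 - 5*I*z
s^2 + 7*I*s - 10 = (s + 2*I)*(s + 5*I)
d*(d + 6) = d^2 + 6*d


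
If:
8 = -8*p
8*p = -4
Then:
No Solution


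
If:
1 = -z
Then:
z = -1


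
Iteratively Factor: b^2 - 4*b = (b - 4)*(b)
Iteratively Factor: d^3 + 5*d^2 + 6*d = (d + 2)*(d^2 + 3*d) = d*(d + 2)*(d + 3)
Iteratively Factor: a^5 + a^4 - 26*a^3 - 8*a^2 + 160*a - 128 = (a - 2)*(a^4 + 3*a^3 - 20*a^2 - 48*a + 64) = (a - 2)*(a + 4)*(a^3 - a^2 - 16*a + 16) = (a - 2)*(a - 1)*(a + 4)*(a^2 - 16) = (a - 2)*(a - 1)*(a + 4)^2*(a - 4)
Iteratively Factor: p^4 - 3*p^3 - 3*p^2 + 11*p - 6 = (p - 1)*(p^3 - 2*p^2 - 5*p + 6) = (p - 1)^2*(p^2 - p - 6) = (p - 1)^2*(p + 2)*(p - 3)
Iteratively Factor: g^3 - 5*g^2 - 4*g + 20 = (g - 5)*(g^2 - 4) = (g - 5)*(g + 2)*(g - 2)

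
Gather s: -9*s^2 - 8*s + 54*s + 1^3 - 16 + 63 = -9*s^2 + 46*s + 48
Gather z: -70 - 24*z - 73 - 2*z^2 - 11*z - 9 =-2*z^2 - 35*z - 152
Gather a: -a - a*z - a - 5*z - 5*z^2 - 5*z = a*(-z - 2) - 5*z^2 - 10*z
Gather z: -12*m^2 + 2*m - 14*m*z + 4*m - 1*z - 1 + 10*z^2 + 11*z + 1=-12*m^2 + 6*m + 10*z^2 + z*(10 - 14*m)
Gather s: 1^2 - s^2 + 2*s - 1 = -s^2 + 2*s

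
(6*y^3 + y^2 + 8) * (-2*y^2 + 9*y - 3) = -12*y^5 + 52*y^4 - 9*y^3 - 19*y^2 + 72*y - 24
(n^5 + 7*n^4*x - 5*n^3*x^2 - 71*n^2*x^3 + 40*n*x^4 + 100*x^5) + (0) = n^5 + 7*n^4*x - 5*n^3*x^2 - 71*n^2*x^3 + 40*n*x^4 + 100*x^5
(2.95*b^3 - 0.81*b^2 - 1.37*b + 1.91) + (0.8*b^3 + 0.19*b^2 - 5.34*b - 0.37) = 3.75*b^3 - 0.62*b^2 - 6.71*b + 1.54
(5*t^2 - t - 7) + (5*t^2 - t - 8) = 10*t^2 - 2*t - 15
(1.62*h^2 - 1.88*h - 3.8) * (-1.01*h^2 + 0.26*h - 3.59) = -1.6362*h^4 + 2.32*h^3 - 2.4666*h^2 + 5.7612*h + 13.642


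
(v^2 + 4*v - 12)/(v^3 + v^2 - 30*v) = (v - 2)/(v*(v - 5))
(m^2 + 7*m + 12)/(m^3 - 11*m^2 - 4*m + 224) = (m + 3)/(m^2 - 15*m + 56)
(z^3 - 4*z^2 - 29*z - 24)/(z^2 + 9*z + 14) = (z^3 - 4*z^2 - 29*z - 24)/(z^2 + 9*z + 14)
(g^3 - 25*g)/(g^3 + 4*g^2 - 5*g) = (g - 5)/(g - 1)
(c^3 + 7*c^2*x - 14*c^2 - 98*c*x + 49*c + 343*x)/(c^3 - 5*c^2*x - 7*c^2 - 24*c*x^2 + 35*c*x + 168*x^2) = (-c^2 - 7*c*x + 7*c + 49*x)/(-c^2 + 5*c*x + 24*x^2)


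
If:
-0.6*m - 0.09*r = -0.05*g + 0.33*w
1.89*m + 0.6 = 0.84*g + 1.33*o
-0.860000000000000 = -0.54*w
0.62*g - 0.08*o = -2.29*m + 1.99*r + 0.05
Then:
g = 2.71919888791639*r + 2.33878914623393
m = 0.0765999073263657*r - 0.681026830406432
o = -1.60853627143078*r - 1.99377713707117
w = 1.59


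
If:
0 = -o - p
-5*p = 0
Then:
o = 0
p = 0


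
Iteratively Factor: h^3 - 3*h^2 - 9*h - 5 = (h - 5)*(h^2 + 2*h + 1) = (h - 5)*(h + 1)*(h + 1)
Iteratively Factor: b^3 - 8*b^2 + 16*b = (b - 4)*(b^2 - 4*b) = b*(b - 4)*(b - 4)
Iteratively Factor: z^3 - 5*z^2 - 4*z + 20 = (z - 2)*(z^2 - 3*z - 10) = (z - 5)*(z - 2)*(z + 2)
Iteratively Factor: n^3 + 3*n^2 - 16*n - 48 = (n + 4)*(n^2 - n - 12) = (n + 3)*(n + 4)*(n - 4)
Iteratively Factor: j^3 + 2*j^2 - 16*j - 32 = (j + 2)*(j^2 - 16) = (j + 2)*(j + 4)*(j - 4)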